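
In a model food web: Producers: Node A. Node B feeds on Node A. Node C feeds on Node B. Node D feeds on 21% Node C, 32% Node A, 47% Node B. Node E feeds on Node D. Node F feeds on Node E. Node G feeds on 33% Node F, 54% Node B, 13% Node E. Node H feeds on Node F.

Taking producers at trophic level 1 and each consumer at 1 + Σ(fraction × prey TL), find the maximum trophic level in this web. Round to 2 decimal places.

5.89

Node B: 1 + 1 = 2
Node C: 1 + 2 = 3
Node D: 1 + (0.21×3 + 0.32×1 + 0.47×2) = 2.89
Node E: 1 + 2.89 = 3.89
Node F: 1 + 3.89 = 4.89
Node G: 1 + (0.33×4.89 + 0.54×2 + 0.13×3.89) = 4.1994
Node H: 1 + 4.89 = 5.89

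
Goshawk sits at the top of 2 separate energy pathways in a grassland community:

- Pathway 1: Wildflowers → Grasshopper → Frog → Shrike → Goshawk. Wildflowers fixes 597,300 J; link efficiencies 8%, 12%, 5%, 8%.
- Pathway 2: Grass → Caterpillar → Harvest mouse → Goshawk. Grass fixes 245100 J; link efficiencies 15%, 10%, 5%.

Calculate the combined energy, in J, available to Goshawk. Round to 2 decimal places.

206.76 J

Pathway 1: 597300 × 0.08 × 0.12 × 0.05 × 0.08 = 22.93632 J
Pathway 2: 245100 × 0.15 × 0.1 × 0.05 = 183.825 J
Total at Goshawk: 22.93632 + 183.825 = 206.76132 J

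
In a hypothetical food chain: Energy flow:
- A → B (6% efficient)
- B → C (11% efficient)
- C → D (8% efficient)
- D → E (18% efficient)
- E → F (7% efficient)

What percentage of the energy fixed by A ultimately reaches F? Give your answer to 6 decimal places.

Product of link efficiencies: 0.06 × 0.11 × 0.08 × 0.18 × 0.07 = 0.0000066528
As a percentage: 0.0000066528 × 100 = 0.000665%

0.000665%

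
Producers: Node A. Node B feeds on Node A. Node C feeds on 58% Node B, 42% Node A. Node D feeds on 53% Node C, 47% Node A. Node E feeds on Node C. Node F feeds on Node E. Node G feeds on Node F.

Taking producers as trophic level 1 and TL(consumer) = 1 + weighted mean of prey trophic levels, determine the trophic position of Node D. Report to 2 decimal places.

2.84

Node B: 1 + 1 = 2
Node C: 1 + (0.58×2 + 0.42×1) = 2.58
Node D: 1 + (0.53×2.58 + 0.47×1) = 2.8374
Node E: 1 + 2.58 = 3.58
Node F: 1 + 3.58 = 4.58
Node G: 1 + 4.58 = 5.58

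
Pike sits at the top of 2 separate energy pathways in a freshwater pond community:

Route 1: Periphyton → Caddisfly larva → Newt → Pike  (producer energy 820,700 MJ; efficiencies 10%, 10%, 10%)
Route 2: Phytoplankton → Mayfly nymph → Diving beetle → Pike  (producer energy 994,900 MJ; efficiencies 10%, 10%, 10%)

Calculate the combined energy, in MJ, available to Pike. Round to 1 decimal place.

1815.6 MJ

Route 1: 820700 × 0.1 × 0.1 × 0.1 = 820.7 MJ
Route 2: 994900 × 0.1 × 0.1 × 0.1 = 994.9 MJ
Total at Pike: 820.7 + 994.9 = 1815.6 MJ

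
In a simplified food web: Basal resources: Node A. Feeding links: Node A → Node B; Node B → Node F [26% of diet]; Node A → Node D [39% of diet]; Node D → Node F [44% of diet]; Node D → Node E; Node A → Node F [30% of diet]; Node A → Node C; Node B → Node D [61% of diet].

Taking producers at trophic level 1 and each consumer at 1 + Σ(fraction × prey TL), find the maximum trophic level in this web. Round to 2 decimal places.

Node B: 1 + 1 = 2
Node C: 1 + 1 = 2
Node D: 1 + (0.39×1 + 0.61×2) = 2.61
Node E: 1 + 2.61 = 3.61
Node F: 1 + (0.44×2.61 + 0.26×2 + 0.3×1) = 2.9684

3.61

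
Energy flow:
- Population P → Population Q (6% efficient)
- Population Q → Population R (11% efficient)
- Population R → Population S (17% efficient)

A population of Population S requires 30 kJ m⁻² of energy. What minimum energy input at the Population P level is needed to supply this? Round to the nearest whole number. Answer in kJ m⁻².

26738 kJ m⁻²

Cumulative transfer efficiency: 0.06 × 0.11 × 0.17 = 0.001122
Population P energy = 30 / 0.001122 = 26738 kJ m⁻²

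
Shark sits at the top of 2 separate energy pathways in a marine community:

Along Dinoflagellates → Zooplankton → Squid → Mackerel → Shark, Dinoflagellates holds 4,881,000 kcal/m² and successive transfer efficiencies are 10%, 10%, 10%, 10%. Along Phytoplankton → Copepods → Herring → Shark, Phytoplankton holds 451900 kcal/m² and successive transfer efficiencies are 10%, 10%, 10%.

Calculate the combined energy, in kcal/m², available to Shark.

940 kcal/m²

Via Dinoflagellates: 4881000 × 0.1 × 0.1 × 0.1 × 0.1 = 488.1 kcal/m²
Via Phytoplankton: 451900 × 0.1 × 0.1 × 0.1 = 451.9 kcal/m²
Total at Shark: 488.1 + 451.9 = 940 kcal/m²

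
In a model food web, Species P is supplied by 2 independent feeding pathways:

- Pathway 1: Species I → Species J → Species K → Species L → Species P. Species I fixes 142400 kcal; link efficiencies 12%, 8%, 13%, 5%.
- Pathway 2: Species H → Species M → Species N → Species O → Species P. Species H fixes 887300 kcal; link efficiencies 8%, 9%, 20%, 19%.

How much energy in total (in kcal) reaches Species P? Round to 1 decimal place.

251.7 kcal

Pathway 1: 142400 × 0.12 × 0.08 × 0.13 × 0.05 = 8.88576 kcal
Pathway 2: 887300 × 0.08 × 0.09 × 0.2 × 0.19 = 242.76528 kcal
Total at Species P: 8.88576 + 242.76528 = 251.65104 kcal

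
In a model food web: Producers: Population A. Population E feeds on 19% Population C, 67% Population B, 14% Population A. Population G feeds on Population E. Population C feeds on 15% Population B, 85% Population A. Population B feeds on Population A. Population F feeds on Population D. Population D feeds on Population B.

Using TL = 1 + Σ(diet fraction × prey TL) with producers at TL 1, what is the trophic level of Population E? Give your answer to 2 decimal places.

Population B: 1 + 1 = 2
Population C: 1 + (0.15×2 + 0.85×1) = 2.15
Population D: 1 + 2 = 3
Population E: 1 + (0.19×2.15 + 0.67×2 + 0.14×1) = 2.8885
Population F: 1 + 3 = 4
Population G: 1 + 2.8885 = 3.8885

2.89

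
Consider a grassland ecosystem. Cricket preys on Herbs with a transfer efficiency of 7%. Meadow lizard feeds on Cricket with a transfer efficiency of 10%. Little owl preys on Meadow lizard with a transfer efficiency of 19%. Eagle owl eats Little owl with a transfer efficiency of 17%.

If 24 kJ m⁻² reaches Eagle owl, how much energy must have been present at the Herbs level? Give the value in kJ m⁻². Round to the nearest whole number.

Cumulative transfer efficiency: 0.07 × 0.1 × 0.19 × 0.17 = 0.0002261
Herbs energy = 24 / 0.0002261 = 106148 kJ m⁻²

106148 kJ m⁻²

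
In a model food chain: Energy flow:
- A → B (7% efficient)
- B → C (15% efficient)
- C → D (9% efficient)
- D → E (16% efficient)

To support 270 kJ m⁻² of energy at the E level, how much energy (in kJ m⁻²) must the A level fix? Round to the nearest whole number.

Cumulative transfer efficiency: 0.07 × 0.15 × 0.09 × 0.16 = 0.0001512
A energy = 270 / 0.0001512 = 1785714 kJ m⁻²

1785714 kJ m⁻²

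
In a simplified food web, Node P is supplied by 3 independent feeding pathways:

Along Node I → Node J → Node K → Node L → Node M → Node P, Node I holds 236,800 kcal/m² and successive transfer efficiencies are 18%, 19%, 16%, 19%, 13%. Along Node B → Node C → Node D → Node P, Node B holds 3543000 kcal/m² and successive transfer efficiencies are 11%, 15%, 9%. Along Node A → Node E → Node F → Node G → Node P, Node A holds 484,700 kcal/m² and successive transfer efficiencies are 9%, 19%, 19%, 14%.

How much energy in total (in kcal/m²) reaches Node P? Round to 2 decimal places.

5513.83 kcal/m²

Via Node I: 236800 × 0.18 × 0.19 × 0.16 × 0.19 × 0.13 = 32.00550912 kcal/m²
Via Node B: 3543000 × 0.11 × 0.15 × 0.09 = 5261.355 kcal/m²
Via Node A: 484700 × 0.09 × 0.19 × 0.19 × 0.14 = 220.470642 kcal/m²
Total at Node P: 32.00550912 + 5261.355 + 220.470642 = 5513.83115112 kcal/m²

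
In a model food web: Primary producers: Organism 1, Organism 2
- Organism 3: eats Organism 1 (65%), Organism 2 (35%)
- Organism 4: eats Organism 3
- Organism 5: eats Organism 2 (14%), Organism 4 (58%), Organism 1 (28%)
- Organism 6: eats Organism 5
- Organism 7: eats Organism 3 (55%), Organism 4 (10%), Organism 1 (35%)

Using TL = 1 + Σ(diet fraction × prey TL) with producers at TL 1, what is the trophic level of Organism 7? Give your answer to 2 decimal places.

2.75

Organism 3: 1 + (0.65×1 + 0.35×1) = 2
Organism 4: 1 + 2 = 3
Organism 5: 1 + (0.14×1 + 0.58×3 + 0.28×1) = 3.16
Organism 6: 1 + 3.16 = 4.16
Organism 7: 1 + (0.55×2 + 0.1×3 + 0.35×1) = 2.75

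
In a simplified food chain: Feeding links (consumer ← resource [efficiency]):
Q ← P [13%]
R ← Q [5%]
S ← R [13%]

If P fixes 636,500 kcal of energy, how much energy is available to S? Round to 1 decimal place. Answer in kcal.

Q: 636500 × 0.13 = 82745 kcal
R: 82745 × 0.05 = 4137.25 kcal
S: 4137.25 × 0.13 = 537.8425 kcal

537.8 kcal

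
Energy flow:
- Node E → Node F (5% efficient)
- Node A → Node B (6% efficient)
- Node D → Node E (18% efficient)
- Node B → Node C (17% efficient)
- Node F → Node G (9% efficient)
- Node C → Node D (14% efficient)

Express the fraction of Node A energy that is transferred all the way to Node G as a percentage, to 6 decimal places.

0.000116%

Product of link efficiencies: 0.06 × 0.17 × 0.14 × 0.18 × 0.05 × 0.09 = 0.00000115668
As a percentage: 0.00000115668 × 100 = 0.000116%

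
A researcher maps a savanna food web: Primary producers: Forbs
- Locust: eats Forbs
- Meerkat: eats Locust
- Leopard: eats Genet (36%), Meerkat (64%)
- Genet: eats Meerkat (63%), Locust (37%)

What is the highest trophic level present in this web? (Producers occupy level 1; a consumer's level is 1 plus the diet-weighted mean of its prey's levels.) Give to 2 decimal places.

Locust: 1 + 1 = 2
Meerkat: 1 + 2 = 3
Genet: 1 + (0.63×3 + 0.37×2) = 3.63
Leopard: 1 + (0.36×3.63 + 0.64×3) = 4.2268

4.23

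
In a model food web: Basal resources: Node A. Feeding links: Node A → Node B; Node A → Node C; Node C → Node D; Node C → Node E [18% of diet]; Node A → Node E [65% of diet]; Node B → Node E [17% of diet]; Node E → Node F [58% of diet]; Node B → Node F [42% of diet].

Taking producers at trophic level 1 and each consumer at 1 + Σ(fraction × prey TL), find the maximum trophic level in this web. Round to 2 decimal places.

3.20

Node B: 1 + 1 = 2
Node C: 1 + 1 = 2
Node D: 1 + 2 = 3
Node E: 1 + (0.18×2 + 0.65×1 + 0.17×2) = 2.35
Node F: 1 + (0.58×2.35 + 0.42×2) = 3.203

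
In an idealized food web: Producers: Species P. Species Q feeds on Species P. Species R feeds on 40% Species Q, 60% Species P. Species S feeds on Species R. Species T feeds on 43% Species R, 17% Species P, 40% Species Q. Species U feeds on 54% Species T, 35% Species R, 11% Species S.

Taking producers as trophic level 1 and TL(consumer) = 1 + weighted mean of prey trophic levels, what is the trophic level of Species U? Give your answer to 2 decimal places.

3.84

Species Q: 1 + 1 = 2
Species R: 1 + (0.4×2 + 0.6×1) = 2.4
Species S: 1 + 2.4 = 3.4
Species T: 1 + (0.43×2.4 + 0.17×1 + 0.4×2) = 3.002
Species U: 1 + (0.54×3.002 + 0.35×2.4 + 0.11×3.4) = 3.83508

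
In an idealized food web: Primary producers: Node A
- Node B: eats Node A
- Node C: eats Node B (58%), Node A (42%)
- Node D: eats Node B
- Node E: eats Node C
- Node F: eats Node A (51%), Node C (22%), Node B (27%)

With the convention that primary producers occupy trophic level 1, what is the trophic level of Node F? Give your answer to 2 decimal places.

2.62

Node B: 1 + 1 = 2
Node C: 1 + (0.58×2 + 0.42×1) = 2.58
Node D: 1 + 2 = 3
Node E: 1 + 2.58 = 3.58
Node F: 1 + (0.51×1 + 0.22×2.58 + 0.27×2) = 2.6176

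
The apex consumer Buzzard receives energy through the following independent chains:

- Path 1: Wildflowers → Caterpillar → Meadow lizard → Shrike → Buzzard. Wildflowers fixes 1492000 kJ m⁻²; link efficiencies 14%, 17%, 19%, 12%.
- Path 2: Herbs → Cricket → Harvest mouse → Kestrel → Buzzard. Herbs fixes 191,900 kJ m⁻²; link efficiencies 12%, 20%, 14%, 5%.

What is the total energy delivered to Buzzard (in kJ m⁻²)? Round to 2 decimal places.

841.86 kJ m⁻²

Path 1: 1492000 × 0.14 × 0.17 × 0.19 × 0.12 = 809.61888 kJ m⁻²
Path 2: 191900 × 0.12 × 0.2 × 0.14 × 0.05 = 32.2392 kJ m⁻²
Total at Buzzard: 809.61888 + 32.2392 = 841.85808 kJ m⁻²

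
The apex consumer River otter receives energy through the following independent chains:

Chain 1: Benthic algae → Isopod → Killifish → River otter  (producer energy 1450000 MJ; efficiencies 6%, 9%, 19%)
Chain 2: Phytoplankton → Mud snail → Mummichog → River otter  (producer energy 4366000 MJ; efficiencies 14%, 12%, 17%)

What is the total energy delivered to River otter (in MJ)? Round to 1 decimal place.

Chain 1: 1450000 × 0.06 × 0.09 × 0.19 = 1487.7 MJ
Chain 2: 4366000 × 0.14 × 0.12 × 0.17 = 12469.296 MJ
Total at River otter: 1487.7 + 12469.296 = 13956.996 MJ

13957.0 MJ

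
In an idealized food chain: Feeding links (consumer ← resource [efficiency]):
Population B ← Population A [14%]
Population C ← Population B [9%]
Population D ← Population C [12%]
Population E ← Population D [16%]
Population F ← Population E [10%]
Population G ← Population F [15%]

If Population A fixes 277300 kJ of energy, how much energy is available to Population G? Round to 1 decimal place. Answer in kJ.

Population B: 277300 × 0.14 = 38822 kJ
Population C: 38822 × 0.09 = 3493.98 kJ
Population D: 3493.98 × 0.12 = 419.2776 kJ
Population E: 419.2776 × 0.16 = 67.084416 kJ
Population F: 67.084416 × 0.1 = 6.7084416 kJ
Population G: 6.7084416 × 0.15 = 1.00626624 kJ

1.0 kJ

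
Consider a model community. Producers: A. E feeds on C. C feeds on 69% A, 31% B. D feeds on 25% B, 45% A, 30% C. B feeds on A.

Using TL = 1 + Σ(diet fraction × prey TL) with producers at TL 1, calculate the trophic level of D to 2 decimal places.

2.64

B: 1 + 1 = 2
C: 1 + (0.69×1 + 0.31×2) = 2.31
D: 1 + (0.25×2 + 0.45×1 + 0.3×2.31) = 2.643
E: 1 + 2.31 = 3.31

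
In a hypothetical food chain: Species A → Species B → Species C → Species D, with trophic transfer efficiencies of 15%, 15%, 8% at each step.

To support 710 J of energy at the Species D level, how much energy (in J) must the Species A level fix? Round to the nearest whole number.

Cumulative transfer efficiency: 0.15 × 0.15 × 0.08 = 0.0018
Species A energy = 710 / 0.0018 = 394444 J

394444 J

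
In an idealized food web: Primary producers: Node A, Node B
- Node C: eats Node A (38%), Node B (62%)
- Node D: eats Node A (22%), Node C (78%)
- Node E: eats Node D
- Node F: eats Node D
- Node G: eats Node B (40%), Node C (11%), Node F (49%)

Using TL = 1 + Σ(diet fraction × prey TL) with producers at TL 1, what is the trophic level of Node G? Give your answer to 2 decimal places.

3.47

Node C: 1 + (0.38×1 + 0.62×1) = 2
Node D: 1 + (0.22×1 + 0.78×2) = 2.78
Node E: 1 + 2.78 = 3.78
Node F: 1 + 2.78 = 3.78
Node G: 1 + (0.4×1 + 0.11×2 + 0.49×3.78) = 3.4722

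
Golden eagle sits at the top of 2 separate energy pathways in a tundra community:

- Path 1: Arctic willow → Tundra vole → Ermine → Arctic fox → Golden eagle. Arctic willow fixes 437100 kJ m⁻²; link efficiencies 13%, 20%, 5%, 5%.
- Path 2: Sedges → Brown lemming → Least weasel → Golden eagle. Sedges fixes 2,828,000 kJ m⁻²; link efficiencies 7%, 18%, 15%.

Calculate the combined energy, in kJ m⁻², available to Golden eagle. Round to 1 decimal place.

Path 1: 437100 × 0.13 × 0.2 × 0.05 × 0.05 = 28.4115 kJ m⁻²
Path 2: 2828000 × 0.07 × 0.18 × 0.15 = 5344.92 kJ m⁻²
Total at Golden eagle: 28.4115 + 5344.92 = 5373.3315 kJ m⁻²

5373.3 kJ m⁻²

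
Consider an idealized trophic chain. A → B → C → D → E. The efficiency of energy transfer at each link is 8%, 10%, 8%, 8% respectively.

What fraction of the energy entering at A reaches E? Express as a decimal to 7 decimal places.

Product of link efficiencies: 0.08 × 0.1 × 0.08 × 0.08 = 0.0000512

0.0000512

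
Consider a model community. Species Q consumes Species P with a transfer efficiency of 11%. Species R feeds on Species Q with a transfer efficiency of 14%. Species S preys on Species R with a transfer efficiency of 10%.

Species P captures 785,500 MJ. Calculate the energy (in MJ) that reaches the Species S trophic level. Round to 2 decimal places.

Species Q: 785500 × 0.11 = 86405 MJ
Species R: 86405 × 0.14 = 12096.7 MJ
Species S: 12096.7 × 0.1 = 1209.67 MJ

1209.67 MJ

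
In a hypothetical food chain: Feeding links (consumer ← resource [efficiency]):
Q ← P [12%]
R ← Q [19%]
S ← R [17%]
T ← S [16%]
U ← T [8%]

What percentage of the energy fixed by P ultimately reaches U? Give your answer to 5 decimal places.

Product of link efficiencies: 0.12 × 0.19 × 0.17 × 0.16 × 0.08 = 0.0000496128
As a percentage: 0.0000496128 × 100 = 0.00496%

0.00496%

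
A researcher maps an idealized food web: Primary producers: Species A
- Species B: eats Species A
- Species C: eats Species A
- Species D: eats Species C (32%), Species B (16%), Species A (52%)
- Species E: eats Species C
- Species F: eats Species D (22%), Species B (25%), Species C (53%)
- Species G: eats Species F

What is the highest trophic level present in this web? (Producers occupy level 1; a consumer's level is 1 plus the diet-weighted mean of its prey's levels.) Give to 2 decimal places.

Species B: 1 + 1 = 2
Species C: 1 + 1 = 2
Species D: 1 + (0.32×2 + 0.16×2 + 0.52×1) = 2.48
Species E: 1 + 2 = 3
Species F: 1 + (0.22×2.48 + 0.25×2 + 0.53×2) = 3.1056
Species G: 1 + 3.1056 = 4.1056

4.11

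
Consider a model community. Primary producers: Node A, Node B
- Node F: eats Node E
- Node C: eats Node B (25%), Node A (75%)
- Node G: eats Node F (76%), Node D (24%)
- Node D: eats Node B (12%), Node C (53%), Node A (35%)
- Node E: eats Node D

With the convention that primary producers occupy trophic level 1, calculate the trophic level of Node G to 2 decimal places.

5.05

Node C: 1 + (0.25×1 + 0.75×1) = 2
Node D: 1 + (0.12×1 + 0.53×2 + 0.35×1) = 2.53
Node E: 1 + 2.53 = 3.53
Node F: 1 + 3.53 = 4.53
Node G: 1 + (0.76×4.53 + 0.24×2.53) = 5.05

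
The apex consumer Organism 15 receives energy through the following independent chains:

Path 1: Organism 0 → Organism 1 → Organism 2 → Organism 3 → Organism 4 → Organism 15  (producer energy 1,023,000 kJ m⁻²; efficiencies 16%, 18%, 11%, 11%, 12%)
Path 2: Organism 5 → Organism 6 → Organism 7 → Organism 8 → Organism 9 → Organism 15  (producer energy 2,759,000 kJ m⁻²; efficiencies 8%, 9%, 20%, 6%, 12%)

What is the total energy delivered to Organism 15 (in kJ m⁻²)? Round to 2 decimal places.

71.38 kJ m⁻²

Path 1: 1023000 × 0.16 × 0.18 × 0.11 × 0.11 × 0.12 = 42.7794048 kJ m⁻²
Path 2: 2759000 × 0.08 × 0.09 × 0.2 × 0.06 × 0.12 = 28.605312 kJ m⁻²
Total at Organism 15: 42.7794048 + 28.605312 = 71.3847168 kJ m⁻²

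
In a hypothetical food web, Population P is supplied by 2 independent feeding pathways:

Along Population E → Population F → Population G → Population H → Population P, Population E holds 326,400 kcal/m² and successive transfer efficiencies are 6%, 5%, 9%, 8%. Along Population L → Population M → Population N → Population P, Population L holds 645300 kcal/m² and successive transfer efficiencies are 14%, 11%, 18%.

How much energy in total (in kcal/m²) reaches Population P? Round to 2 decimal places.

1795.82 kcal/m²

Via Population E: 326400 × 0.06 × 0.05 × 0.09 × 0.08 = 7.05024 kcal/m²
Via Population L: 645300 × 0.14 × 0.11 × 0.18 = 1788.7716 kcal/m²
Total at Population P: 7.05024 + 1788.7716 = 1795.82184 kcal/m²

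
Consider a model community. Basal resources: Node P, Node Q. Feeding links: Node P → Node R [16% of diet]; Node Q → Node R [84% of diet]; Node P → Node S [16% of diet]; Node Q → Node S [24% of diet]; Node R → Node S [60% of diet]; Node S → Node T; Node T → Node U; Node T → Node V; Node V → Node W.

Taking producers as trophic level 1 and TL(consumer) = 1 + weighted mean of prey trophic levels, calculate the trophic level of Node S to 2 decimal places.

2.60

Node R: 1 + (0.16×1 + 0.84×1) = 2
Node S: 1 + (0.16×1 + 0.24×1 + 0.6×2) = 2.6
Node T: 1 + 2.6 = 3.6
Node U: 1 + 3.6 = 4.6
Node V: 1 + 3.6 = 4.6
Node W: 1 + 4.6 = 5.6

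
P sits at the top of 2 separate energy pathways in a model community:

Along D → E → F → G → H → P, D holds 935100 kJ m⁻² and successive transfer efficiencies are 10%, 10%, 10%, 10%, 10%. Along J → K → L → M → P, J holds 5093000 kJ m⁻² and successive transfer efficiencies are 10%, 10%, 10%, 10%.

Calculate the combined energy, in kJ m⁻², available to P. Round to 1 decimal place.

Via D: 935100 × 0.1 × 0.1 × 0.1 × 0.1 × 0.1 = 9.351 kJ m⁻²
Via J: 5093000 × 0.1 × 0.1 × 0.1 × 0.1 = 509.3 kJ m⁻²
Total at P: 9.351 + 509.3 = 518.651 kJ m⁻²

518.7 kJ m⁻²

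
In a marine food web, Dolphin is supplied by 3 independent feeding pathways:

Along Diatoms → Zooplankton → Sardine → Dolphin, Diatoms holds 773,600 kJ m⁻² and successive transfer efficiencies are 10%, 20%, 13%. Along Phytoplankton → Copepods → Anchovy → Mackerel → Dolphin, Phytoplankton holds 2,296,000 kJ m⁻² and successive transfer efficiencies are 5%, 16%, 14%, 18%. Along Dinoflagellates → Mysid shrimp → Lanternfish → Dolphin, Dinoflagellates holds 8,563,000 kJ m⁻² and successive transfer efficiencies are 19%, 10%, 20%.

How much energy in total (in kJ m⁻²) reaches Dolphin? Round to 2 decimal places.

Via Diatoms: 773600 × 0.1 × 0.2 × 0.13 = 2011.36 kJ m⁻²
Via Phytoplankton: 2296000 × 0.05 × 0.16 × 0.14 × 0.18 = 462.8736 kJ m⁻²
Via Dinoflagellates: 8563000 × 0.19 × 0.1 × 0.2 = 32539.4 kJ m⁻²
Total at Dolphin: 2011.36 + 462.8736 + 32539.4 = 35013.6336 kJ m⁻²

35013.63 kJ m⁻²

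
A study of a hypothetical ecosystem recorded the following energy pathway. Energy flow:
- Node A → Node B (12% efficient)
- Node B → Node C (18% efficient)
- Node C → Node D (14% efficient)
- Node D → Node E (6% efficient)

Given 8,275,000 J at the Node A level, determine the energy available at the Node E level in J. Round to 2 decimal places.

1501.42 J

Node B: 8275000 × 0.12 = 993000 J
Node C: 993000 × 0.18 = 178740 J
Node D: 178740 × 0.14 = 25023.6 J
Node E: 25023.6 × 0.06 = 1501.416 J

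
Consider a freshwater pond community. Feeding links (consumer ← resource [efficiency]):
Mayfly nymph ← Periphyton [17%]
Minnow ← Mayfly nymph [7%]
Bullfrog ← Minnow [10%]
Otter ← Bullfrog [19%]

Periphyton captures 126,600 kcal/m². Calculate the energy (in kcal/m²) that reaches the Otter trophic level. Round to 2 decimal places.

28.62 kcal/m²

Mayfly nymph: 126600 × 0.17 = 21522 kcal/m²
Minnow: 21522 × 0.07 = 1506.54 kcal/m²
Bullfrog: 1506.54 × 0.1 = 150.654 kcal/m²
Otter: 150.654 × 0.19 = 28.62426 kcal/m²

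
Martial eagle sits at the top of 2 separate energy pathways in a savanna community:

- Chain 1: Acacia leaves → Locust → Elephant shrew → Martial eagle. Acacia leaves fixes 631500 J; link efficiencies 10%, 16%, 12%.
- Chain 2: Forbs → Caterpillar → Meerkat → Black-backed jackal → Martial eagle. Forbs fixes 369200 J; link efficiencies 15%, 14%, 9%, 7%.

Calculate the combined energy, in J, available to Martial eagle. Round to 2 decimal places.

Chain 1: 631500 × 0.1 × 0.16 × 0.12 = 1212.48 J
Chain 2: 369200 × 0.15 × 0.14 × 0.09 × 0.07 = 48.84516 J
Total at Martial eagle: 1212.48 + 48.84516 = 1261.32516 J

1261.33 J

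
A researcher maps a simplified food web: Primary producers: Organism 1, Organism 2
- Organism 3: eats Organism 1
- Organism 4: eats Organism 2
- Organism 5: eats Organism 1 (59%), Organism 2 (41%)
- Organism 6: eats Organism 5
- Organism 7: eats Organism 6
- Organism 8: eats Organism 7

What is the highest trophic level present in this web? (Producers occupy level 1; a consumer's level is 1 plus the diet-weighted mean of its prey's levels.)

Organism 3: 1 + 1 = 2
Organism 4: 1 + 1 = 2
Organism 5: 1 + (0.59×1 + 0.41×1) = 2
Organism 6: 1 + 2 = 3
Organism 7: 1 + 3 = 4
Organism 8: 1 + 4 = 5

5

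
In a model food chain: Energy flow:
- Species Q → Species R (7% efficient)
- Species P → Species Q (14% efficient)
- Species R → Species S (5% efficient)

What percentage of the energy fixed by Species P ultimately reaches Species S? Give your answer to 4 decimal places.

Product of link efficiencies: 0.14 × 0.07 × 0.05 = 0.00049
As a percentage: 0.00049 × 100 = 0.0490%

0.0490%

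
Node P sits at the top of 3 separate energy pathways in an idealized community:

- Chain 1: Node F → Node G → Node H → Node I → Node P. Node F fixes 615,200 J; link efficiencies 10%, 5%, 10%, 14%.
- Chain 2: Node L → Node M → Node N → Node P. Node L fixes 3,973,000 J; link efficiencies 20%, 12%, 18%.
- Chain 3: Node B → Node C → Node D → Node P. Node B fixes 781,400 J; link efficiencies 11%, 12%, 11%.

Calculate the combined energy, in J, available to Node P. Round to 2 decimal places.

18341.02 J

Chain 1: 615200 × 0.1 × 0.05 × 0.1 × 0.14 = 43.064 J
Chain 2: 3973000 × 0.2 × 0.12 × 0.18 = 17163.36 J
Chain 3: 781400 × 0.11 × 0.12 × 0.11 = 1134.5928 J
Total at Node P: 43.064 + 17163.36 + 1134.5928 = 18341.0168 J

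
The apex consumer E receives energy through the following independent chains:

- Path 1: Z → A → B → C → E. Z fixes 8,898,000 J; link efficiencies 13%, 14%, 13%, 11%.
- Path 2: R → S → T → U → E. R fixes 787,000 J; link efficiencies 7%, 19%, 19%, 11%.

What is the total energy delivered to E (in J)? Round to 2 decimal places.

2534.56 J

Path 1: 8898000 × 0.13 × 0.14 × 0.13 × 0.11 = 2315.79348 J
Path 2: 787000 × 0.07 × 0.19 × 0.19 × 0.11 = 218.76239 J
Total at E: 2315.79348 + 218.76239 = 2534.55587 J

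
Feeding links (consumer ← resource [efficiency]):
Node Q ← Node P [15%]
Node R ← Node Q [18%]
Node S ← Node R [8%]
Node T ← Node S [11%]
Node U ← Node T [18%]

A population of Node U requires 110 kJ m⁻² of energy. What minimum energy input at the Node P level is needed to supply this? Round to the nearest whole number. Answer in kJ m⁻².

Cumulative transfer efficiency: 0.15 × 0.18 × 0.08 × 0.11 × 0.18 = 0.000042768
Node P energy = 110 / 0.000042768 = 2572016 kJ m⁻²

2572016 kJ m⁻²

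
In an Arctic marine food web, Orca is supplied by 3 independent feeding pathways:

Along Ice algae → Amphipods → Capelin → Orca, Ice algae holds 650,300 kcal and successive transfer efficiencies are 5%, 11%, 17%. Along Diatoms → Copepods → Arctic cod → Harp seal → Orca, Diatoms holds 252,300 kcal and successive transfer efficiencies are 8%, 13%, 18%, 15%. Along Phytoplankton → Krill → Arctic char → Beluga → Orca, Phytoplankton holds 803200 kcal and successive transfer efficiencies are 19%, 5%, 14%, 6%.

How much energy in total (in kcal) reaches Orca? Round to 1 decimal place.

743.0 kcal

Via Ice algae: 650300 × 0.05 × 0.11 × 0.17 = 608.0305 kcal
Via Diatoms: 252300 × 0.08 × 0.13 × 0.18 × 0.15 = 70.84584 kcal
Via Phytoplankton: 803200 × 0.19 × 0.05 × 0.14 × 0.06 = 64.09536 kcal
Total at Orca: 608.0305 + 70.84584 + 64.09536 = 742.9717 kcal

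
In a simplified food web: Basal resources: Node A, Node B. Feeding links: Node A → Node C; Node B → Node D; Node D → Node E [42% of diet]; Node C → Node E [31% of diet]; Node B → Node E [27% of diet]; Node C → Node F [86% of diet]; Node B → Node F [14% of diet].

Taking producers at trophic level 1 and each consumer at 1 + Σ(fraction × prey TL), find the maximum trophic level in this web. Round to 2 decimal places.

2.86

Node C: 1 + 1 = 2
Node D: 1 + 1 = 2
Node E: 1 + (0.42×2 + 0.31×2 + 0.27×1) = 2.73
Node F: 1 + (0.86×2 + 0.14×1) = 2.86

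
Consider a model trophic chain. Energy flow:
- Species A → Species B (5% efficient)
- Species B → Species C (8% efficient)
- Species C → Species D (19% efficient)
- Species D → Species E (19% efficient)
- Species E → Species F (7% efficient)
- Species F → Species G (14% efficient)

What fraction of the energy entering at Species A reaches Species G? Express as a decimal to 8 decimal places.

Product of link efficiencies: 0.05 × 0.08 × 0.19 × 0.19 × 0.07 × 0.14 = 0.00000141512

0.00000142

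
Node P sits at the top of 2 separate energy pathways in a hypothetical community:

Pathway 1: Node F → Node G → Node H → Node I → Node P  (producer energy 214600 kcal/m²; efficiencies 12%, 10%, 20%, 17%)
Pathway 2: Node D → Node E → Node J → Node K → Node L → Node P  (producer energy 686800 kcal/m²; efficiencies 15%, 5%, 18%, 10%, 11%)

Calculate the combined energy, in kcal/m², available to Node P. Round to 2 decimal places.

97.76 kcal/m²

Pathway 1: 214600 × 0.12 × 0.1 × 0.2 × 0.17 = 87.5568 kcal/m²
Pathway 2: 686800 × 0.15 × 0.05 × 0.18 × 0.1 × 0.11 = 10.19898 kcal/m²
Total at Node P: 87.5568 + 10.19898 = 97.75578 kcal/m²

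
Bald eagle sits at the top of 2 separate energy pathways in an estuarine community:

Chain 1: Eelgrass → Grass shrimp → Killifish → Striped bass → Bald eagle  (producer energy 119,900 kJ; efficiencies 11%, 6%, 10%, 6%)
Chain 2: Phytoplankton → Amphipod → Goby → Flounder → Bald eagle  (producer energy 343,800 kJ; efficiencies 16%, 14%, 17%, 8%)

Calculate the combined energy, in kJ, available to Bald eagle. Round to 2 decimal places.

Chain 1: 119900 × 0.11 × 0.06 × 0.1 × 0.06 = 4.74804 kJ
Chain 2: 343800 × 0.16 × 0.14 × 0.17 × 0.08 = 104.735232 kJ
Total at Bald eagle: 4.74804 + 104.735232 = 109.483272 kJ

109.48 kJ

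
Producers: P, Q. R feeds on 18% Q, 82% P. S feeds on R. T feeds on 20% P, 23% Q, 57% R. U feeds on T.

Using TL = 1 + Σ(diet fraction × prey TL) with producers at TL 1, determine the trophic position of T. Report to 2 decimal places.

R: 1 + (0.18×1 + 0.82×1) = 2
S: 1 + 2 = 3
T: 1 + (0.2×1 + 0.23×1 + 0.57×2) = 2.57
U: 1 + 2.57 = 3.57

2.57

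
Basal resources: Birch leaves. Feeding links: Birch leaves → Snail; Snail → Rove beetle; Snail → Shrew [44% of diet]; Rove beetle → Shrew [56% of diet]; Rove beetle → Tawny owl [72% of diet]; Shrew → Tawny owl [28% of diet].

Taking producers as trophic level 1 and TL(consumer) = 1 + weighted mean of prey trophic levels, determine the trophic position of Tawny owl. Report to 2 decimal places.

Snail: 1 + 1 = 2
Rove beetle: 1 + 2 = 3
Shrew: 1 + (0.44×2 + 0.56×3) = 3.56
Tawny owl: 1 + (0.72×3 + 0.28×3.56) = 4.1568

4.16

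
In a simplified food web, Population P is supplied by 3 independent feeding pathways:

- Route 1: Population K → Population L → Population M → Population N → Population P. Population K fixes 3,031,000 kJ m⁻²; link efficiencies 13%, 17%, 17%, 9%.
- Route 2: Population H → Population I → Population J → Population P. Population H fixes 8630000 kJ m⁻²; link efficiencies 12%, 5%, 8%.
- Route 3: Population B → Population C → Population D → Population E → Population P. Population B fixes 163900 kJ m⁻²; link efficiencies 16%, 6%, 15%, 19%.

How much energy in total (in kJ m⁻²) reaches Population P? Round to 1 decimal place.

5212.1 kJ m⁻²

Route 1: 3031000 × 0.13 × 0.17 × 0.17 × 0.09 = 1024.87203 kJ m⁻²
Route 2: 8630000 × 0.12 × 0.05 × 0.08 = 4142.4 kJ m⁻²
Route 3: 163900 × 0.16 × 0.06 × 0.15 × 0.19 = 44.84304 kJ m⁻²
Total at Population P: 1024.87203 + 4142.4 + 44.84304 = 5212.11507 kJ m⁻²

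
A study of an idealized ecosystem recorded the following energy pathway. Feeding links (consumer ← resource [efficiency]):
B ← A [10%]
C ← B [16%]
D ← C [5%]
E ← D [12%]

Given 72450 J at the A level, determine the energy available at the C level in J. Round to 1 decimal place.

1159.2 J

B: 72450 × 0.1 = 7245 J
C: 7245 × 0.16 = 1159.2 J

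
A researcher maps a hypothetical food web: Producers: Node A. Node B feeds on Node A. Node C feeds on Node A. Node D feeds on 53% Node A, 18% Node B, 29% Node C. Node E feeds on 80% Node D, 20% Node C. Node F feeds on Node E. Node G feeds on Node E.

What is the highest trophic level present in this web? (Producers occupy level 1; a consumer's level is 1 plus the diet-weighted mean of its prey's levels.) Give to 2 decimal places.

4.38

Node B: 1 + 1 = 2
Node C: 1 + 1 = 2
Node D: 1 + (0.53×1 + 0.18×2 + 0.29×2) = 2.47
Node E: 1 + (0.8×2.47 + 0.2×2) = 3.376
Node F: 1 + 3.376 = 4.376
Node G: 1 + 3.376 = 4.376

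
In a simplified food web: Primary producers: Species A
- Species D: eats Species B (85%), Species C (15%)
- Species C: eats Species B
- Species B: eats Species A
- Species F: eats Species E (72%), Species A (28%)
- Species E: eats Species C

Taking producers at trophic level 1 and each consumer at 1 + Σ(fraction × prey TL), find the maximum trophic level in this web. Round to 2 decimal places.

Species B: 1 + 1 = 2
Species C: 1 + 2 = 3
Species D: 1 + (0.85×2 + 0.15×3) = 3.15
Species E: 1 + 3 = 4
Species F: 1 + (0.72×4 + 0.28×1) = 4.16

4.16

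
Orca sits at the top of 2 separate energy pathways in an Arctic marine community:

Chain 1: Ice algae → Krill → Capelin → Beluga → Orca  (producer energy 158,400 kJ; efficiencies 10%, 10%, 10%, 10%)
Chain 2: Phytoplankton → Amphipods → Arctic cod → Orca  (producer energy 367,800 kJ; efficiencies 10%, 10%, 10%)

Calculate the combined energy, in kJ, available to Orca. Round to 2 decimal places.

383.64 kJ

Chain 1: 158400 × 0.1 × 0.1 × 0.1 × 0.1 = 15.84 kJ
Chain 2: 367800 × 0.1 × 0.1 × 0.1 = 367.8 kJ
Total at Orca: 15.84 + 367.8 = 383.64 kJ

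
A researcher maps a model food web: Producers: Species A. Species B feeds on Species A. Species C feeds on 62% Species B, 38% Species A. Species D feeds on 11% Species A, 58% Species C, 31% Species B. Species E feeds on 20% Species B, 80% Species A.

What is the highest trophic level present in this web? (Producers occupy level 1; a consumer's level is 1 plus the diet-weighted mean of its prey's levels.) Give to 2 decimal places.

Species B: 1 + 1 = 2
Species C: 1 + (0.62×2 + 0.38×1) = 2.62
Species D: 1 + (0.11×1 + 0.58×2.62 + 0.31×2) = 3.2496
Species E: 1 + (0.2×2 + 0.8×1) = 2.2

3.25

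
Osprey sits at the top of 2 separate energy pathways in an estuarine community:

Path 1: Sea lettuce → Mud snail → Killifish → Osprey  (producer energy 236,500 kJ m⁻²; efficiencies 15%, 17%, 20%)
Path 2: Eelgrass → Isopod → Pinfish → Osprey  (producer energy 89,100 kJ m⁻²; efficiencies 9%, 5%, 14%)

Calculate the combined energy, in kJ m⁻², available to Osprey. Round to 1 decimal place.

Path 1: 236500 × 0.15 × 0.17 × 0.2 = 1206.15 kJ m⁻²
Path 2: 89100 × 0.09 × 0.05 × 0.14 = 56.133 kJ m⁻²
Total at Osprey: 1206.15 + 56.133 = 1262.283 kJ m⁻²

1262.3 kJ m⁻²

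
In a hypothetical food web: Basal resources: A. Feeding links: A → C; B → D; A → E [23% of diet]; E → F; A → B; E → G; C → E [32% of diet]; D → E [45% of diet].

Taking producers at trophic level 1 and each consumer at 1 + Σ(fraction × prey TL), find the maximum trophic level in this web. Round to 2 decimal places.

4.22

B: 1 + 1 = 2
C: 1 + 1 = 2
D: 1 + 2 = 3
E: 1 + (0.32×2 + 0.23×1 + 0.45×3) = 3.22
F: 1 + 3.22 = 4.22
G: 1 + 3.22 = 4.22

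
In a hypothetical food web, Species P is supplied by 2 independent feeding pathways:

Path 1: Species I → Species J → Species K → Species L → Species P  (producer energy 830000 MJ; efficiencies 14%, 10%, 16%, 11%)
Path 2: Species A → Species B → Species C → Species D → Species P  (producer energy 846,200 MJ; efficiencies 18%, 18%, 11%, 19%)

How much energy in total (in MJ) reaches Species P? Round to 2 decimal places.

Path 1: 830000 × 0.14 × 0.1 × 0.16 × 0.11 = 204.512 MJ
Path 2: 846200 × 0.18 × 0.18 × 0.11 × 0.19 = 573.012792 MJ
Total at Species P: 204.512 + 573.012792 = 777.524792 MJ

777.52 MJ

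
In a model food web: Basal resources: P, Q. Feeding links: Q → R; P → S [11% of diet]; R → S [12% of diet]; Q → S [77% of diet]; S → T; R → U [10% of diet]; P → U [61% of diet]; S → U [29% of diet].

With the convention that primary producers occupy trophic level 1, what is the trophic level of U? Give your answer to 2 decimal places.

R: 1 + 1 = 2
S: 1 + (0.11×1 + 0.12×2 + 0.77×1) = 2.12
T: 1 + 2.12 = 3.12
U: 1 + (0.1×2 + 0.61×1 + 0.29×2.12) = 2.4248

2.42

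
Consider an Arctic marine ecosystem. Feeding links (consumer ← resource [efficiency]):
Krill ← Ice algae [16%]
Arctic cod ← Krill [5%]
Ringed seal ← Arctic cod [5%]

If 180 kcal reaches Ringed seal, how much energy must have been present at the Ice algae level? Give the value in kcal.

Cumulative transfer efficiency: 0.16 × 0.05 × 0.05 = 0.0004
Ice algae energy = 180 / 0.0004 = 450000 kcal

450000 kcal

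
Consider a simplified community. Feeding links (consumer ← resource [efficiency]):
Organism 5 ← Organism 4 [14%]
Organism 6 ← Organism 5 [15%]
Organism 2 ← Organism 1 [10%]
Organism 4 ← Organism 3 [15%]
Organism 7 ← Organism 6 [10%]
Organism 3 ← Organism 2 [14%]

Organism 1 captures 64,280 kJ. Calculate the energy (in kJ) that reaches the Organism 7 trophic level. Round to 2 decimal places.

0.28 kJ

Organism 2: 64280 × 0.1 = 6428 kJ
Organism 3: 6428 × 0.14 = 899.92 kJ
Organism 4: 899.92 × 0.15 = 134.988 kJ
Organism 5: 134.988 × 0.14 = 18.89832 kJ
Organism 6: 18.89832 × 0.15 = 2.834748 kJ
Organism 7: 2.834748 × 0.1 = 0.2834748 kJ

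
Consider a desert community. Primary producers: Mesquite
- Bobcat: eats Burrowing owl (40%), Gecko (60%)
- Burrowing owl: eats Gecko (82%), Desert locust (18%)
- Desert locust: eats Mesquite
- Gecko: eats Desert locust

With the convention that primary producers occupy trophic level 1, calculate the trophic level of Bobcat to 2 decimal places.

Desert locust: 1 + 1 = 2
Gecko: 1 + 2 = 3
Burrowing owl: 1 + (0.82×3 + 0.18×2) = 3.82
Bobcat: 1 + (0.4×3.82 + 0.6×3) = 4.328

4.33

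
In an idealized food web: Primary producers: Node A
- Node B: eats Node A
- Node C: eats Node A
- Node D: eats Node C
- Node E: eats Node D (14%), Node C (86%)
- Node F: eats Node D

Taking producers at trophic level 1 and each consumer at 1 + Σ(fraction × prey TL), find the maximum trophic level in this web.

Node B: 1 + 1 = 2
Node C: 1 + 1 = 2
Node D: 1 + 2 = 3
Node E: 1 + (0.14×3 + 0.86×2) = 3.14
Node F: 1 + 3 = 4

4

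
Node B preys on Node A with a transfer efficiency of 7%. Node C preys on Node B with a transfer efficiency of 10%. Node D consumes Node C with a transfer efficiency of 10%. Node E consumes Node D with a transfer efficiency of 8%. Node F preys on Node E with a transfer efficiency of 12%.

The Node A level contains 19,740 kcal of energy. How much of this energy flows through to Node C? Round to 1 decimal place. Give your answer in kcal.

Node B: 19740 × 0.07 = 1381.8 kcal
Node C: 1381.8 × 0.1 = 138.18 kcal

138.2 kcal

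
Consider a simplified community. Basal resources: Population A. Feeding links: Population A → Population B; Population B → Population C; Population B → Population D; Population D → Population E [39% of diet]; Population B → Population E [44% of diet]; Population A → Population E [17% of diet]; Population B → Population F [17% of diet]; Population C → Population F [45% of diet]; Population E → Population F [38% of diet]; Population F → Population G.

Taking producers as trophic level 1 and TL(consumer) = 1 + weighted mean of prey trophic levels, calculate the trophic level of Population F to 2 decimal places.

Population B: 1 + 1 = 2
Population C: 1 + 2 = 3
Population D: 1 + 2 = 3
Population E: 1 + (0.39×3 + 0.44×2 + 0.17×1) = 3.22
Population F: 1 + (0.17×2 + 0.45×3 + 0.38×3.22) = 3.9136
Population G: 1 + 3.9136 = 4.9136

3.91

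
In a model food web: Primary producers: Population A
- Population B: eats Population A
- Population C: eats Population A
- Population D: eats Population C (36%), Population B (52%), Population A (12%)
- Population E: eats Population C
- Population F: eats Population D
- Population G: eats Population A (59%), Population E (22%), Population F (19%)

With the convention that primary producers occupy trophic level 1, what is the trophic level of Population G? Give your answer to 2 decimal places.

Population B: 1 + 1 = 2
Population C: 1 + 1 = 2
Population D: 1 + (0.36×2 + 0.52×2 + 0.12×1) = 2.88
Population E: 1 + 2 = 3
Population F: 1 + 2.88 = 3.88
Population G: 1 + (0.59×1 + 0.22×3 + 0.19×3.88) = 2.9872

2.99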